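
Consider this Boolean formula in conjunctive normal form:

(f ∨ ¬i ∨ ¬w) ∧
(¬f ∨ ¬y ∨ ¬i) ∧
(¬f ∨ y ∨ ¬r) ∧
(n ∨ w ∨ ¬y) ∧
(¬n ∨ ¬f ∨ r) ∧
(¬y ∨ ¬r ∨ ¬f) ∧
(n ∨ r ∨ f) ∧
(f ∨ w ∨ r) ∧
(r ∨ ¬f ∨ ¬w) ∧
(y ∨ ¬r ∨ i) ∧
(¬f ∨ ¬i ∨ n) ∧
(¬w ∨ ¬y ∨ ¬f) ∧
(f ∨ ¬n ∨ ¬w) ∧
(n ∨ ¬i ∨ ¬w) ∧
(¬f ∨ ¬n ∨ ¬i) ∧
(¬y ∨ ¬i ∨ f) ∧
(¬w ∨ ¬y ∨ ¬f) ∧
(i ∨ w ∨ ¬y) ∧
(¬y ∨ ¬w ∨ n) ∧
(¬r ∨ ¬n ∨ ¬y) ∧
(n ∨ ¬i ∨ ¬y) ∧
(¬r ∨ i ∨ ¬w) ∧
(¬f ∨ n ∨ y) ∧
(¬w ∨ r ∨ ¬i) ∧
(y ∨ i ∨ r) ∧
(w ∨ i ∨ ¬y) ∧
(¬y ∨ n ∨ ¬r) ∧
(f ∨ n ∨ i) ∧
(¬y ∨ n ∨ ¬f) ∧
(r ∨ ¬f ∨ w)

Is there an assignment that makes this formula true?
Yes

Yes, the formula is satisfiable.

One satisfying assignment is: n=False, y=False, r=True, i=True, w=False, f=False

Verification: With this assignment, all 30 clauses evaluate to true.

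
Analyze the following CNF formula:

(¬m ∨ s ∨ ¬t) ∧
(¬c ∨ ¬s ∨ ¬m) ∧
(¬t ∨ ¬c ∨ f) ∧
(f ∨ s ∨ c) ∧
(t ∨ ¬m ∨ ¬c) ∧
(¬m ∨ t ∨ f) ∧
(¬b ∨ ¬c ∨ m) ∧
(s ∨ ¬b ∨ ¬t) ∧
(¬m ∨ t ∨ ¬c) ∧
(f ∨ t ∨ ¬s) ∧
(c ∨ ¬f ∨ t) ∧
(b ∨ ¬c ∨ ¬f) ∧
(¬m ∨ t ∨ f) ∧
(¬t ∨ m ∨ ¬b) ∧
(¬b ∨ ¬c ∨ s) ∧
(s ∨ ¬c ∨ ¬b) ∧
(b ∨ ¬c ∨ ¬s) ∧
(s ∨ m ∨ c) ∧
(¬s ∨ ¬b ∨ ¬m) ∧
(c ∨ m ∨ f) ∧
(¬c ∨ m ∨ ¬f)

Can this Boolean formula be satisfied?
Yes

Yes, the formula is satisfiable.

One satisfying assignment is: c=False, t=True, b=False, f=False, s=True, m=True

Verification: With this assignment, all 21 clauses evaluate to true.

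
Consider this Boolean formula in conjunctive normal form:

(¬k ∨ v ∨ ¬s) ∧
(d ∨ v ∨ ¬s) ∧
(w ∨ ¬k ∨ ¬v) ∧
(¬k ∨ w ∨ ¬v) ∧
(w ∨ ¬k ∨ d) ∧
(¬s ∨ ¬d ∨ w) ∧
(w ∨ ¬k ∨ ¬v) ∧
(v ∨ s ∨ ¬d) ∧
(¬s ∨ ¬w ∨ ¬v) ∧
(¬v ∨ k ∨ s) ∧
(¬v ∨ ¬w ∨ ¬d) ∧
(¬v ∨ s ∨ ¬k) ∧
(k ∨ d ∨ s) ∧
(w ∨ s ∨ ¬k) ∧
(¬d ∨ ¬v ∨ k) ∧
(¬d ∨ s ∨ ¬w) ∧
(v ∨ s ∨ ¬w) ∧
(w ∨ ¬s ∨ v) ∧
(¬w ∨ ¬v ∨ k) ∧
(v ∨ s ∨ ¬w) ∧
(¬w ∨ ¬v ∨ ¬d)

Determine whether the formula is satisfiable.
Yes

Yes, the formula is satisfiable.

One satisfying assignment is: k=False, w=False, s=True, d=False, v=True

Verification: With this assignment, all 21 clauses evaluate to true.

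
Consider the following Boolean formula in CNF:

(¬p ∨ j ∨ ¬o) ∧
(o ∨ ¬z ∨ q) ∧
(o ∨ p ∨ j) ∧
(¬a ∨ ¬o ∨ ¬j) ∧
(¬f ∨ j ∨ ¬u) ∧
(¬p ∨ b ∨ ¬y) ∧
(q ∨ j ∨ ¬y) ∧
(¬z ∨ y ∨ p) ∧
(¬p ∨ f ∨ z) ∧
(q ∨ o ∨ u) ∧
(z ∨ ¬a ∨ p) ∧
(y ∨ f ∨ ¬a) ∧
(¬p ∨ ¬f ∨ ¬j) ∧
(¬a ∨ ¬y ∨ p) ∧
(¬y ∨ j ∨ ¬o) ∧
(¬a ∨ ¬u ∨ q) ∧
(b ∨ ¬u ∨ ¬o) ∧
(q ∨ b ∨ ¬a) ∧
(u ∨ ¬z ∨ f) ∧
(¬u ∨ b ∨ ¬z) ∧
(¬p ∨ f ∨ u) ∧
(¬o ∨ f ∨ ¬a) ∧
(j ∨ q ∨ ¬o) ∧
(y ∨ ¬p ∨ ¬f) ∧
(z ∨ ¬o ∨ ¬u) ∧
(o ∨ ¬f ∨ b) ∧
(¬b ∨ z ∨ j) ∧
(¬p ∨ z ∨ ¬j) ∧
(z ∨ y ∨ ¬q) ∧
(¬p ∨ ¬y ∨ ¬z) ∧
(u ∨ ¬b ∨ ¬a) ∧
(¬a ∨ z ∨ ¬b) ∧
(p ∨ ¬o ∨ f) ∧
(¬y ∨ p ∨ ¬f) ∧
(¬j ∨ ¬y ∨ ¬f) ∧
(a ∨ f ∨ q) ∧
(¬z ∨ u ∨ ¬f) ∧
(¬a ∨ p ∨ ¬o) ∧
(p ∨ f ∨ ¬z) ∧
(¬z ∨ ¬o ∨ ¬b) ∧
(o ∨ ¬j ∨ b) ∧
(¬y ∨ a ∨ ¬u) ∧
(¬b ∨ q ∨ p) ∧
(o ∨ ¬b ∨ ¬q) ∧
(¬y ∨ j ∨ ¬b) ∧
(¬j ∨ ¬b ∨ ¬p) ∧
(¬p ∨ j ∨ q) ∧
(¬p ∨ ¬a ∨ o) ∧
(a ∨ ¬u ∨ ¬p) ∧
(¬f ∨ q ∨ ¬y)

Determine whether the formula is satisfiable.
Yes

Yes, the formula is satisfiable.

One satisfying assignment is: f=True, b=False, u=False, a=False, j=True, y=False, o=True, z=False, p=False, q=False

Verification: With this assignment, all 50 clauses evaluate to true.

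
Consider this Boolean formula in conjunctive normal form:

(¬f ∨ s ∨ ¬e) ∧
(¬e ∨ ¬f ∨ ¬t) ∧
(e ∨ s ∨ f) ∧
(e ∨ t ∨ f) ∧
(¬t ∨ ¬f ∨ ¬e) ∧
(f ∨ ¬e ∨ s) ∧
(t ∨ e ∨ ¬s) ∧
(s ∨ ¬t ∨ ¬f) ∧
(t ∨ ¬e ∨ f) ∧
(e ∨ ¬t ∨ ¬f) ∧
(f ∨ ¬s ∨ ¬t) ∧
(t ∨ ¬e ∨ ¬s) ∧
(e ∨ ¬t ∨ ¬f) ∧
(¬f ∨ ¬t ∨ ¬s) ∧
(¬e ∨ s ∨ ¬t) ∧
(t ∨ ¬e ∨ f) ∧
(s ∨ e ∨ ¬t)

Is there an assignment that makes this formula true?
Yes

Yes, the formula is satisfiable.

One satisfying assignment is: f=True, s=False, t=False, e=False

Verification: With this assignment, all 17 clauses evaluate to true.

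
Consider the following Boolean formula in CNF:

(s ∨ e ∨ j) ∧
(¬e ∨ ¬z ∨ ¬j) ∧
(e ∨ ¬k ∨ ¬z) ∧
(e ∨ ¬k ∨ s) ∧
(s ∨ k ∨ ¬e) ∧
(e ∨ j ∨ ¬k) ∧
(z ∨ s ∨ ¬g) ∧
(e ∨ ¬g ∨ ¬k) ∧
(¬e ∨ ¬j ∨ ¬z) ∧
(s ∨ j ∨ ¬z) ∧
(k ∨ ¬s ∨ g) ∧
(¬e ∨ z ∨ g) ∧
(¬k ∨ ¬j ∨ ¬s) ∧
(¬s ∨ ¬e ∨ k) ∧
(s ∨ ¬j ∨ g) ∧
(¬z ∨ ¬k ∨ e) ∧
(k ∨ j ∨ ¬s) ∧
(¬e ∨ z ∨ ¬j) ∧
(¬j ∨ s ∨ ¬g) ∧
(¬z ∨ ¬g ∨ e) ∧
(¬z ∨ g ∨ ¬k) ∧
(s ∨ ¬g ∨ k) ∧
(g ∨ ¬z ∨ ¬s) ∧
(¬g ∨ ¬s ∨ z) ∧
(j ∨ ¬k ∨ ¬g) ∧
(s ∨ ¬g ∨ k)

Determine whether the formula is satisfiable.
No

No, the formula is not satisfiable.

No assignment of truth values to the variables can make all 26 clauses true simultaneously.

The formula is UNSAT (unsatisfiable).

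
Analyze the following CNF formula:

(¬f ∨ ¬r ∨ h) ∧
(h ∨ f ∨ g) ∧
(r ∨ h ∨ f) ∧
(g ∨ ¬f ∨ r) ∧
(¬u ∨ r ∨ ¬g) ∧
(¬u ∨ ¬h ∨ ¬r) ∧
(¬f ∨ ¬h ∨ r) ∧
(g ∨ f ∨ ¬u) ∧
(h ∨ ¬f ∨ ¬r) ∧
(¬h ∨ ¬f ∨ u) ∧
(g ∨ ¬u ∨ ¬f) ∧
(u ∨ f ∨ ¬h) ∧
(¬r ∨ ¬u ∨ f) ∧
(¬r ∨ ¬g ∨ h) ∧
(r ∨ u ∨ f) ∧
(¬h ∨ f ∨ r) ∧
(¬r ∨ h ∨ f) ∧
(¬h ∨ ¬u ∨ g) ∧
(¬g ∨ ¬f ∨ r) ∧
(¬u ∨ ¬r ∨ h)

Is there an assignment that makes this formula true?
No

No, the formula is not satisfiable.

No assignment of truth values to the variables can make all 20 clauses true simultaneously.

The formula is UNSAT (unsatisfiable).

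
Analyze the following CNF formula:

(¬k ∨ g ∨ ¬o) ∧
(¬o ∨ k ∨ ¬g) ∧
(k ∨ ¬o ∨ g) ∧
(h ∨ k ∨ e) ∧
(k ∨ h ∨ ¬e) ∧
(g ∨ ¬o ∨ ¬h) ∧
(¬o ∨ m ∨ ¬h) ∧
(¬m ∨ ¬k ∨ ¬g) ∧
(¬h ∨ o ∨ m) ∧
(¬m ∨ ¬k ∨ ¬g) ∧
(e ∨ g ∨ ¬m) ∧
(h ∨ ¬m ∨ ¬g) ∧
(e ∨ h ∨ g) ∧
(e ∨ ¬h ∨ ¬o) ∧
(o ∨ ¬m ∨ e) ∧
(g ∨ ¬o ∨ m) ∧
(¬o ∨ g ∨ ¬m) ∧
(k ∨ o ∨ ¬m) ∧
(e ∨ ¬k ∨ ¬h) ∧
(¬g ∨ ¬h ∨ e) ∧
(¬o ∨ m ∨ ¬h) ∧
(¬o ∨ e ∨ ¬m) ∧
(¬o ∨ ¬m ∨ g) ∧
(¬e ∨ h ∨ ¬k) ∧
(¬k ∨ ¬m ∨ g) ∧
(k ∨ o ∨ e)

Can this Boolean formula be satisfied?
Yes

Yes, the formula is satisfiable.

One satisfying assignment is: g=True, e=False, k=True, o=False, h=False, m=False

Verification: With this assignment, all 26 clauses evaluate to true.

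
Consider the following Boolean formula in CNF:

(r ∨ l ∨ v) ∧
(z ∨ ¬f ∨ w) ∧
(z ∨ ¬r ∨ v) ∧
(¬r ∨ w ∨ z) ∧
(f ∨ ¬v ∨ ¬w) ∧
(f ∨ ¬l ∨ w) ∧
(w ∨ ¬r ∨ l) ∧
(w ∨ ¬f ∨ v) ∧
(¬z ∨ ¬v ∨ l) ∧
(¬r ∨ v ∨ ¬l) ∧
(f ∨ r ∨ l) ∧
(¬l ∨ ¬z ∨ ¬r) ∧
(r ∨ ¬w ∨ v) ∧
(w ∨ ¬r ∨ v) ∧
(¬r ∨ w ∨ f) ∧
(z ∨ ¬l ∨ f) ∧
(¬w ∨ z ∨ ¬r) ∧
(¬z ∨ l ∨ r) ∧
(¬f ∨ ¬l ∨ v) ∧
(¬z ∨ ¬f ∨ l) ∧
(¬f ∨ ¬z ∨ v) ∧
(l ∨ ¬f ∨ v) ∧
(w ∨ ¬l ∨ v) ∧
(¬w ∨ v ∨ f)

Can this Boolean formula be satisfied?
Yes

Yes, the formula is satisfiable.

One satisfying assignment is: z=False, r=False, w=True, l=False, v=True, f=True

Verification: With this assignment, all 24 clauses evaluate to true.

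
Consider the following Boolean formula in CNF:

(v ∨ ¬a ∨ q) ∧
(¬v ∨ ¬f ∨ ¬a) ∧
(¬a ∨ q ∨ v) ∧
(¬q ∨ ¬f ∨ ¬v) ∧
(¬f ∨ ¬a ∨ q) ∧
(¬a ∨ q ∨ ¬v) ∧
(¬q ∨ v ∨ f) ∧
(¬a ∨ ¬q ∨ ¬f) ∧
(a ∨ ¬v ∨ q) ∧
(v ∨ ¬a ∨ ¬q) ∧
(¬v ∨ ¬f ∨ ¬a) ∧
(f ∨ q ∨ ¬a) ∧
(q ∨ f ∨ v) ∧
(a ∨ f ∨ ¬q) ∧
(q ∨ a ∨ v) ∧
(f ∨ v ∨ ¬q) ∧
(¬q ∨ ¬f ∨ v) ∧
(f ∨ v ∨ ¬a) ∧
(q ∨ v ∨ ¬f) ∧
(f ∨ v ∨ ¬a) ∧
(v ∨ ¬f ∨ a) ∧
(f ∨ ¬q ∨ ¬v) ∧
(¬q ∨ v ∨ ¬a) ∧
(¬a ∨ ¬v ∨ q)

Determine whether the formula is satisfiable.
No

No, the formula is not satisfiable.

No assignment of truth values to the variables can make all 24 clauses true simultaneously.

The formula is UNSAT (unsatisfiable).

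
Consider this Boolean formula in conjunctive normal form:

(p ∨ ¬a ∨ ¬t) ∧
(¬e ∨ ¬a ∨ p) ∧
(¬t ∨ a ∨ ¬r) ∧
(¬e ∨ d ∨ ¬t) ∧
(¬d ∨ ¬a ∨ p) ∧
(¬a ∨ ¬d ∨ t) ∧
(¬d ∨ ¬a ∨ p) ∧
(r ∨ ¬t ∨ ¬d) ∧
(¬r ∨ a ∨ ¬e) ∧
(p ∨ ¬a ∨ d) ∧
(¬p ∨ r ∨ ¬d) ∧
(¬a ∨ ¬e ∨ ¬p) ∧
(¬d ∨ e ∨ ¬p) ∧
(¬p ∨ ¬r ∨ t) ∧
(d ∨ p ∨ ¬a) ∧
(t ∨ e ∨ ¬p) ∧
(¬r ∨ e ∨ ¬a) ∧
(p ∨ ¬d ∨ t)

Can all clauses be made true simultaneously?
Yes

Yes, the formula is satisfiable.

One satisfying assignment is: r=False, p=False, e=False, t=False, d=False, a=False

Verification: With this assignment, all 18 clauses evaluate to true.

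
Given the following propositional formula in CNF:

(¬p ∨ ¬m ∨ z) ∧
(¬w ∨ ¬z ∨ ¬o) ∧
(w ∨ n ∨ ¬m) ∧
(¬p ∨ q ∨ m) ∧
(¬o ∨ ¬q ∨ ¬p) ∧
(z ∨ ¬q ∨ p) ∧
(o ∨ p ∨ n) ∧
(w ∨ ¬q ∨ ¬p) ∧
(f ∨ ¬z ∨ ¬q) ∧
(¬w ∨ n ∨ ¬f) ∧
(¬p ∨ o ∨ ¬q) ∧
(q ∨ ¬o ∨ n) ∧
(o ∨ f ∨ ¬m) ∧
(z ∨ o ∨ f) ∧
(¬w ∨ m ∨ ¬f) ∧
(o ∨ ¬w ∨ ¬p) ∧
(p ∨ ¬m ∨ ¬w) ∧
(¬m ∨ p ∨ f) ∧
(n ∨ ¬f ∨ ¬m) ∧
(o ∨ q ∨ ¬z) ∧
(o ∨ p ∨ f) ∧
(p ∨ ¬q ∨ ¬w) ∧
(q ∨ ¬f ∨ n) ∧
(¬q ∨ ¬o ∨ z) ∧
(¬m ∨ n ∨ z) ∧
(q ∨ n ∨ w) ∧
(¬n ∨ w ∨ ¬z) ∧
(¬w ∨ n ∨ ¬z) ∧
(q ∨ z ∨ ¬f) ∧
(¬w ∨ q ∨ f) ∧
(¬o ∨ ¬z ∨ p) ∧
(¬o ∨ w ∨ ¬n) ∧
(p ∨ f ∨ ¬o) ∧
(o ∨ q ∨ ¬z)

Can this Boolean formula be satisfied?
No

No, the formula is not satisfiable.

No assignment of truth values to the variables can make all 34 clauses true simultaneously.

The formula is UNSAT (unsatisfiable).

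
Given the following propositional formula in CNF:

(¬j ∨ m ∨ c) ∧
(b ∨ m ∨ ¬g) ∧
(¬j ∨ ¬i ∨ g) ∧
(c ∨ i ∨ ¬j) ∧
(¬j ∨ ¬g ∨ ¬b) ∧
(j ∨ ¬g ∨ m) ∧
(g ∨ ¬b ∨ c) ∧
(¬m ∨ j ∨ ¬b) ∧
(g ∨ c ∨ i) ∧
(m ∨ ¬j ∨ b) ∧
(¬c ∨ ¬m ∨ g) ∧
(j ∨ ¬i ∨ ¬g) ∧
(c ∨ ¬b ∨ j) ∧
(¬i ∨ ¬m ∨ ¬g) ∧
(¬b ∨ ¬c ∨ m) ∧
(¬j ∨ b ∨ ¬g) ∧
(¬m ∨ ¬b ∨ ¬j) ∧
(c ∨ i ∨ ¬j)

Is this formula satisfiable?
Yes

Yes, the formula is satisfiable.

One satisfying assignment is: g=False, c=True, b=False, i=False, m=False, j=False

Verification: With this assignment, all 18 clauses evaluate to true.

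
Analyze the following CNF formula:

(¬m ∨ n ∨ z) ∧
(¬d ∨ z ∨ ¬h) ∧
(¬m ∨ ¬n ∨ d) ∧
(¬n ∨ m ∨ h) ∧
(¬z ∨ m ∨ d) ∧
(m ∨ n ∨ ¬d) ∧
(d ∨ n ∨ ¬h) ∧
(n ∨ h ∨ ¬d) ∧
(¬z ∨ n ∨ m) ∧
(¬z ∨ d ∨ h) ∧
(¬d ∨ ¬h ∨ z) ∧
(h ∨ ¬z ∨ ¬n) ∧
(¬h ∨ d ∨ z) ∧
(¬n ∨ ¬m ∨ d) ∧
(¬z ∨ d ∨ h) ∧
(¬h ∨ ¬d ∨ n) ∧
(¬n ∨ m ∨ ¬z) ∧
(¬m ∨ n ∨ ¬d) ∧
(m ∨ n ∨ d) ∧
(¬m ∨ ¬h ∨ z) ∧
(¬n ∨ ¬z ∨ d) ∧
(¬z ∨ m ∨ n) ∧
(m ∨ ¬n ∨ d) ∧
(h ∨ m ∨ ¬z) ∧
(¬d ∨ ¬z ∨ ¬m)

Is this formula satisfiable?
Yes

Yes, the formula is satisfiable.

One satisfying assignment is: n=True, z=False, m=True, h=False, d=True

Verification: With this assignment, all 25 clauses evaluate to true.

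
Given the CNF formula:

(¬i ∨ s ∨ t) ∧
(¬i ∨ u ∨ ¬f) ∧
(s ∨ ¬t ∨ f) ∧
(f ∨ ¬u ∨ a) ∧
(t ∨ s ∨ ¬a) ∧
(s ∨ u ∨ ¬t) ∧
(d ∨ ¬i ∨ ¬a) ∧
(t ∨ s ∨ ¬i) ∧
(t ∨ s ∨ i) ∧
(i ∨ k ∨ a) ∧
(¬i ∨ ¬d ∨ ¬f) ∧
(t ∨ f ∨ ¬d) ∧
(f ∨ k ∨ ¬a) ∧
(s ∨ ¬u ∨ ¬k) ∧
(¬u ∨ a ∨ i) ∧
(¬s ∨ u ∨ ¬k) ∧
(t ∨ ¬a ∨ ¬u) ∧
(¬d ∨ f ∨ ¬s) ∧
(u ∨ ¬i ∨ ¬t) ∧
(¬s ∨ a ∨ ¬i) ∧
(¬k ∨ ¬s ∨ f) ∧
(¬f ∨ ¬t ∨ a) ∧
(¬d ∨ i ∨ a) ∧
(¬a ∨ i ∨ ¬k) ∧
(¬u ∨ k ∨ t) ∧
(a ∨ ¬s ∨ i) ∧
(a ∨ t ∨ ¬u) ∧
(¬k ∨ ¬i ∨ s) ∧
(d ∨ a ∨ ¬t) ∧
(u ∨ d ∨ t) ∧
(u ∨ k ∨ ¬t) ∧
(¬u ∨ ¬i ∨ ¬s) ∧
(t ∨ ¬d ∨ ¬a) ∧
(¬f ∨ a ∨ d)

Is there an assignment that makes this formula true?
Yes

Yes, the formula is satisfiable.

One satisfying assignment is: s=True, u=True, a=True, d=False, i=False, f=True, t=True, k=False

Verification: With this assignment, all 34 clauses evaluate to true.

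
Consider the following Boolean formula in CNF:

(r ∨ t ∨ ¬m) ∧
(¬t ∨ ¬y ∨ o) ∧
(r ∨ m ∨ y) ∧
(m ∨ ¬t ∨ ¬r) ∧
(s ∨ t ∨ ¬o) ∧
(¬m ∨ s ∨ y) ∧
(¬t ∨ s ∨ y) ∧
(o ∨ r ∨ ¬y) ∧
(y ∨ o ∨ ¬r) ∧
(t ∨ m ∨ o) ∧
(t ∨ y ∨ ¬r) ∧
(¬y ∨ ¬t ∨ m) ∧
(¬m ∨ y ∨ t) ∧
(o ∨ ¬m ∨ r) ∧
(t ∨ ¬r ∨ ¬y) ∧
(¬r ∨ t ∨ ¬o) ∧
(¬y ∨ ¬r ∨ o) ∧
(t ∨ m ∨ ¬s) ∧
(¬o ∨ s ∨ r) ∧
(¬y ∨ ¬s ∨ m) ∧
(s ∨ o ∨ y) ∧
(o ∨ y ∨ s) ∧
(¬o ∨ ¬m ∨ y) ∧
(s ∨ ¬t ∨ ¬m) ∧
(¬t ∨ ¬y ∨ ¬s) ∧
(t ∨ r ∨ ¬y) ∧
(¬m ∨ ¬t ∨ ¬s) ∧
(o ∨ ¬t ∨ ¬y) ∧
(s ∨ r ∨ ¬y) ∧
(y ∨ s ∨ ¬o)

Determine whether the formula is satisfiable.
No

No, the formula is not satisfiable.

No assignment of truth values to the variables can make all 30 clauses true simultaneously.

The formula is UNSAT (unsatisfiable).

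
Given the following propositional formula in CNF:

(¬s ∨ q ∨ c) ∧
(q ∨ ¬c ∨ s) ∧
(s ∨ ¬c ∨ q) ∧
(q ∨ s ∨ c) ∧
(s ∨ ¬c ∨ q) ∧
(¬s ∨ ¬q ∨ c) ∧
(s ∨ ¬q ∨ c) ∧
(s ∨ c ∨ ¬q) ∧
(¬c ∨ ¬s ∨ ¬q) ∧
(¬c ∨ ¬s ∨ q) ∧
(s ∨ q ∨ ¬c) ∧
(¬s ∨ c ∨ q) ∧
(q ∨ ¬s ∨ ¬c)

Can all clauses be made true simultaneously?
Yes

Yes, the formula is satisfiable.

One satisfying assignment is: q=True, s=False, c=True

Verification: With this assignment, all 13 clauses evaluate to true.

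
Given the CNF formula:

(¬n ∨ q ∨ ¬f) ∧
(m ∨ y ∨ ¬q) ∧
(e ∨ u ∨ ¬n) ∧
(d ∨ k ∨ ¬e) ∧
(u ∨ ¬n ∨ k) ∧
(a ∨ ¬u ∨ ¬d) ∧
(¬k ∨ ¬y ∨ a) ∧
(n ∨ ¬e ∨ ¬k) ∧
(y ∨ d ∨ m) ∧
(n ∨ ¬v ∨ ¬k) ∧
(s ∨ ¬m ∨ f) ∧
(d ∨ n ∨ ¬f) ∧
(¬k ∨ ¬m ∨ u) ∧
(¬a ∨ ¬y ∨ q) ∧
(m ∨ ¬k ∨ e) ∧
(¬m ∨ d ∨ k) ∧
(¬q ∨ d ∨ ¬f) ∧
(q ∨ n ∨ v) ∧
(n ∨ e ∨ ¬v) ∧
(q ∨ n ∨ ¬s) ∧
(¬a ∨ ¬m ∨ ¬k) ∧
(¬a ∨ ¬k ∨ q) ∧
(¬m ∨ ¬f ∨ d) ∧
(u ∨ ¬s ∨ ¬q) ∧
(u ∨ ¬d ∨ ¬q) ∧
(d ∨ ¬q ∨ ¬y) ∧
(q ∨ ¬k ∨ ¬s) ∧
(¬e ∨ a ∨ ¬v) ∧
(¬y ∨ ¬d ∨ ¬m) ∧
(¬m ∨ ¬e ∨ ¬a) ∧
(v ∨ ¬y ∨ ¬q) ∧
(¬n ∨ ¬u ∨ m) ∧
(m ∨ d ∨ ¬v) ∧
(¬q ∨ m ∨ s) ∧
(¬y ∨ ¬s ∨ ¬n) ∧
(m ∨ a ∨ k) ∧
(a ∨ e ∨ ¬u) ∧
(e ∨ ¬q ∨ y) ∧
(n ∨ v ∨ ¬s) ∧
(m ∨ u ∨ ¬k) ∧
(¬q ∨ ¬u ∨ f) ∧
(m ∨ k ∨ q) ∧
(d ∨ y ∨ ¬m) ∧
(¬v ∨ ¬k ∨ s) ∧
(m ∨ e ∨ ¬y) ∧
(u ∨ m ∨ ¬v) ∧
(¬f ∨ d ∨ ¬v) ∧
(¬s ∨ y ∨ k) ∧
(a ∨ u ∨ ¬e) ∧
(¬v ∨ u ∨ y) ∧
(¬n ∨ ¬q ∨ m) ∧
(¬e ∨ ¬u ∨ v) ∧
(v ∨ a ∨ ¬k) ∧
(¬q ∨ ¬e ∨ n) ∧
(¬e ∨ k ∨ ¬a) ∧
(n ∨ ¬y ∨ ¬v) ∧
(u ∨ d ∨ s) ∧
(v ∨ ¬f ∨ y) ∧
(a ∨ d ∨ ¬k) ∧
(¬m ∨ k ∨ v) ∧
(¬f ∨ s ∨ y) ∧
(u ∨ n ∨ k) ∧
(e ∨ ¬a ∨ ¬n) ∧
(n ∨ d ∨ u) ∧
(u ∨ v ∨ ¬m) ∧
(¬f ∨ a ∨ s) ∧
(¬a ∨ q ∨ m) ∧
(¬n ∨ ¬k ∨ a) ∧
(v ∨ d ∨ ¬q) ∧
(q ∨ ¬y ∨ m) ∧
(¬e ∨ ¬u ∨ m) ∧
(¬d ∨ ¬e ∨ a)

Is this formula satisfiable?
No

No, the formula is not satisfiable.

No assignment of truth values to the variables can make all 72 clauses true simultaneously.

The formula is UNSAT (unsatisfiable).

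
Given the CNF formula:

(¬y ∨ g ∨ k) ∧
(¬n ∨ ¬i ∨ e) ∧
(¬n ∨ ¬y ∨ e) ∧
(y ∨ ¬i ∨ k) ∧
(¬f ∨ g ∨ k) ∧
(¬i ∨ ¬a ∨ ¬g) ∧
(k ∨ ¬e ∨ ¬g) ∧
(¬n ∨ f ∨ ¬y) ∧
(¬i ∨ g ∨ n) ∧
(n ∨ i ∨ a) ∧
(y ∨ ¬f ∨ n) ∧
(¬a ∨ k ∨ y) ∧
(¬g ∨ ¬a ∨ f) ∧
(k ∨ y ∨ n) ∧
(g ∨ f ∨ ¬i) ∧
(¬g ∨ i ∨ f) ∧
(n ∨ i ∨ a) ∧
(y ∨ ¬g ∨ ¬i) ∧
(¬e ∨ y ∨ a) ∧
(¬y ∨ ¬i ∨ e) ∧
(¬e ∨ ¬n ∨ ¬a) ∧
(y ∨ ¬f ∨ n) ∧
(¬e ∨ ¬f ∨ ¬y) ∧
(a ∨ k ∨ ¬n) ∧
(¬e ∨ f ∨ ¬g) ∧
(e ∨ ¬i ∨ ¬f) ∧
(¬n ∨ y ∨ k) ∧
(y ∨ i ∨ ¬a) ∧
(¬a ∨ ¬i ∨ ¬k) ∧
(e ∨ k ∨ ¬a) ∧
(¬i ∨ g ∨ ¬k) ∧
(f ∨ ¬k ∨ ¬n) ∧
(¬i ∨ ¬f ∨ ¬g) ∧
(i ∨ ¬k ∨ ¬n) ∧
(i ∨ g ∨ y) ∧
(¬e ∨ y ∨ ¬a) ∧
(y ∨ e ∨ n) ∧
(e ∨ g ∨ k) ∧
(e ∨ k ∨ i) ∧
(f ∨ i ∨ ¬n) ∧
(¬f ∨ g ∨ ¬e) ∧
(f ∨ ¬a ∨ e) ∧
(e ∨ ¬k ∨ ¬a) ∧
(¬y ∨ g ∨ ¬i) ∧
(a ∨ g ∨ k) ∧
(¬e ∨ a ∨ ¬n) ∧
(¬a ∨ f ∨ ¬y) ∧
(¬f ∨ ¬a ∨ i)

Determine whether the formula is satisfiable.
No

No, the formula is not satisfiable.

No assignment of truth values to the variables can make all 48 clauses true simultaneously.

The formula is UNSAT (unsatisfiable).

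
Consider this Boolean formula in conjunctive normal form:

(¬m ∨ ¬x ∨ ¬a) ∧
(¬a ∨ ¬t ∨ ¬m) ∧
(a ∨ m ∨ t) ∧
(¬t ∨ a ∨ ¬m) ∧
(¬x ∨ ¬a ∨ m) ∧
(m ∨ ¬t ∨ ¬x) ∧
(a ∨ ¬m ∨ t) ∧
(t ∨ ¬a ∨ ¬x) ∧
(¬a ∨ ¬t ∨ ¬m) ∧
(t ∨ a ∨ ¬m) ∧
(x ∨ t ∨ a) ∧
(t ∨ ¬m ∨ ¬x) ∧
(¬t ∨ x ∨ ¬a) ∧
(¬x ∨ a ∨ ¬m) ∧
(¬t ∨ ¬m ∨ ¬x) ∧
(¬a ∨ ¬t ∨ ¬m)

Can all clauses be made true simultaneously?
Yes

Yes, the formula is satisfiable.

One satisfying assignment is: t=False, x=False, a=True, m=False

Verification: With this assignment, all 16 clauses evaluate to true.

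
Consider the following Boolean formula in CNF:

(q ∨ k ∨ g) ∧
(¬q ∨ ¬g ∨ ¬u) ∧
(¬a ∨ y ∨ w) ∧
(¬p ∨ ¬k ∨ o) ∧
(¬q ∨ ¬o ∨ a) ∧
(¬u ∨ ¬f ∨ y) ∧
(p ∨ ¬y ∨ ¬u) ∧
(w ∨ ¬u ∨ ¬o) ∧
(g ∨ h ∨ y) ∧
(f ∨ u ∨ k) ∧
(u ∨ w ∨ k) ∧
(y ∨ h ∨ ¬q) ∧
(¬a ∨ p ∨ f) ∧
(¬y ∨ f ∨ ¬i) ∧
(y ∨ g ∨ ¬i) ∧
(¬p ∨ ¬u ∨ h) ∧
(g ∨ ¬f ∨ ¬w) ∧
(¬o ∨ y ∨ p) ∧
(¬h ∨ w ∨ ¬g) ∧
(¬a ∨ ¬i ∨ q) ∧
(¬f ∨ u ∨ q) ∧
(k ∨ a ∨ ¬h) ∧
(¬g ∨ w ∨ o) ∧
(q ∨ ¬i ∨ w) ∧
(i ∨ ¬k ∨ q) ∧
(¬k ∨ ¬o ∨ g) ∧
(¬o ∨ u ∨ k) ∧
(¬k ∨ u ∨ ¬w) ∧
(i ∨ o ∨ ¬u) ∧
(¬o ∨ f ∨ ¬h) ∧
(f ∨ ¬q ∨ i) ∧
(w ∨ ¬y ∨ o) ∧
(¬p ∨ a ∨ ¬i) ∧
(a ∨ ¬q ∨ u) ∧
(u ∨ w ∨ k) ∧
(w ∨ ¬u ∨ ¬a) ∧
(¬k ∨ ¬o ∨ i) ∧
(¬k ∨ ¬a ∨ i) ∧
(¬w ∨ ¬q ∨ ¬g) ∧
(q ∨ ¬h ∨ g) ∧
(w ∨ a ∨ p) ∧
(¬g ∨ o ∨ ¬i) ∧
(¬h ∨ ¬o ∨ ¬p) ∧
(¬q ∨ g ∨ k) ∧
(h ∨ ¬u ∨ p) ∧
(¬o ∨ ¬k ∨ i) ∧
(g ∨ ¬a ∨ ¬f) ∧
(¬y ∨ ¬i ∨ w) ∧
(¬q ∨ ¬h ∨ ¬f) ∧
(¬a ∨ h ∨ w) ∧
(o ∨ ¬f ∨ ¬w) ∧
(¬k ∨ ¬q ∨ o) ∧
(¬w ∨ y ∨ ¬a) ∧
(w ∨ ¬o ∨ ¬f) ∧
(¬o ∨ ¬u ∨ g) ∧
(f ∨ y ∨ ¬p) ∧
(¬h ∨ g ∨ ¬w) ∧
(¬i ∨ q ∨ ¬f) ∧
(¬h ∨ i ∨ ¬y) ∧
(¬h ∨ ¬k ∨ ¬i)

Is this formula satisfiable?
No

No, the formula is not satisfiable.

No assignment of truth values to the variables can make all 60 clauses true simultaneously.

The formula is UNSAT (unsatisfiable).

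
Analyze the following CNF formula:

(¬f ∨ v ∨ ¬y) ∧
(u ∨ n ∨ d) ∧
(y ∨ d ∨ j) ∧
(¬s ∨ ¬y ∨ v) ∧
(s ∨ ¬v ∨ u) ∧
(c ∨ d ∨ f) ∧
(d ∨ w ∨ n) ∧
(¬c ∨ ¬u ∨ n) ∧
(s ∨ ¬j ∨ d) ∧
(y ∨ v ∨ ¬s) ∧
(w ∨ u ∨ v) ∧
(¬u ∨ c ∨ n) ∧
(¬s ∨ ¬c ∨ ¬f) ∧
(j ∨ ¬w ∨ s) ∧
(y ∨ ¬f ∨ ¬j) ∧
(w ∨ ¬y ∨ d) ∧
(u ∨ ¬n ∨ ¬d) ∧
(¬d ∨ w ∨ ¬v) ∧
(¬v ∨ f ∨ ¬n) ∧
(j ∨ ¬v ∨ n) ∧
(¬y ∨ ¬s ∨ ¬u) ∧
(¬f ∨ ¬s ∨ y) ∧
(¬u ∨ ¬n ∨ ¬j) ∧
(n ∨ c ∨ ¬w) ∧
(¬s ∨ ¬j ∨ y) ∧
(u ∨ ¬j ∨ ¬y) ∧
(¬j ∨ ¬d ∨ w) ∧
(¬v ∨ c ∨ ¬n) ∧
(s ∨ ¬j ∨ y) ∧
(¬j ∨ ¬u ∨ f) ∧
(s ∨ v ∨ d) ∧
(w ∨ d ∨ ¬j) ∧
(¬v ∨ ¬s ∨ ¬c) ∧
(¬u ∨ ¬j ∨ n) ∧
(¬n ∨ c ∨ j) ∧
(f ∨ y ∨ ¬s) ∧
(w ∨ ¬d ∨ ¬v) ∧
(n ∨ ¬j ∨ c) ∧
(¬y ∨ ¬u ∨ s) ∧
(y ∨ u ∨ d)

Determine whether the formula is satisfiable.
Yes

Yes, the formula is satisfiable.

One satisfying assignment is: u=True, y=False, s=False, w=False, v=False, d=True, f=False, n=True, j=False, c=True

Verification: With this assignment, all 40 clauses evaluate to true.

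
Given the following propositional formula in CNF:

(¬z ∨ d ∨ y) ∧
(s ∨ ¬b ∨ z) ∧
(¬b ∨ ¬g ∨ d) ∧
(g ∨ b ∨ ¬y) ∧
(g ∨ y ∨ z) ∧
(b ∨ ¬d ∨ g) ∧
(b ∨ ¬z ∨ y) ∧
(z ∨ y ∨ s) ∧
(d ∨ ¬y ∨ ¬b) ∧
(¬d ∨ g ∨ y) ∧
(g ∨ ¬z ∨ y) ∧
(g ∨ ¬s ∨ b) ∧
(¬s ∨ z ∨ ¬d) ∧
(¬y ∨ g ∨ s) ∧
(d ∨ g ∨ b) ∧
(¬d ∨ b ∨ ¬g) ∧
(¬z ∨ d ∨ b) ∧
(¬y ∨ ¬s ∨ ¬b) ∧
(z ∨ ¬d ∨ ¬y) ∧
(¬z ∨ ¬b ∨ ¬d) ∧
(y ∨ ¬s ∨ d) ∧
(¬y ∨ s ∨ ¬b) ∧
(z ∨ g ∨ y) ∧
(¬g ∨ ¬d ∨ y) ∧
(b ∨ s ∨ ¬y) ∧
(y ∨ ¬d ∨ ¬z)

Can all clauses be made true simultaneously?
Yes

Yes, the formula is satisfiable.

One satisfying assignment is: z=False, s=True, b=False, y=True, d=False, g=True

Verification: With this assignment, all 26 clauses evaluate to true.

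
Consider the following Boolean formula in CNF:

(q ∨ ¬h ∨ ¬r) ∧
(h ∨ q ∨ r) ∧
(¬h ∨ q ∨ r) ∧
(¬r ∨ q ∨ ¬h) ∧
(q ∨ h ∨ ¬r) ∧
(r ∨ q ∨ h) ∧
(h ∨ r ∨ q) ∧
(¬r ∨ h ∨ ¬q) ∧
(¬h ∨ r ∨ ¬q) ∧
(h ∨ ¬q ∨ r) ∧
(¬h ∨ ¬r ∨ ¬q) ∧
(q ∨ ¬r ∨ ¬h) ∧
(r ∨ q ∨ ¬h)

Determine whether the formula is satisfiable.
No

No, the formula is not satisfiable.

No assignment of truth values to the variables can make all 13 clauses true simultaneously.

The formula is UNSAT (unsatisfiable).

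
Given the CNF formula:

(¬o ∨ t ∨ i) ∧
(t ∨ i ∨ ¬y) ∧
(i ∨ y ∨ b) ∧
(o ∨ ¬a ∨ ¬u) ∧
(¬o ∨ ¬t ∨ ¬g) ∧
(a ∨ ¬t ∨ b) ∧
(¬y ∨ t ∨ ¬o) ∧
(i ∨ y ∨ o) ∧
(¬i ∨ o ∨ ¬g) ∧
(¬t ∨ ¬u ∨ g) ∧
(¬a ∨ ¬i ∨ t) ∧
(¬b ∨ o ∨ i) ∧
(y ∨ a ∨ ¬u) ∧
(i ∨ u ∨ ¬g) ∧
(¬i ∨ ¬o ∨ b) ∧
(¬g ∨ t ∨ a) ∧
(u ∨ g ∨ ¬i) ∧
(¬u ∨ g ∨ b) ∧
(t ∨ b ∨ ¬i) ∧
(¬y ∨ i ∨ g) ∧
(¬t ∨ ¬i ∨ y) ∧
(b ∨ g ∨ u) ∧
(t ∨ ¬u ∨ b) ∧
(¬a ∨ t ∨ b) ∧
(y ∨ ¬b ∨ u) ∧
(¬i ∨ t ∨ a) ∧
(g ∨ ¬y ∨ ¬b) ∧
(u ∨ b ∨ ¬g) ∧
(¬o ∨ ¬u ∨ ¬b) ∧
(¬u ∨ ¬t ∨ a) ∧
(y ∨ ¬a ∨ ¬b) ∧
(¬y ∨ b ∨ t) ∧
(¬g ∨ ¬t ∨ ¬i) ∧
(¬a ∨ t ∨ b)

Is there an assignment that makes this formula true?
No

No, the formula is not satisfiable.

No assignment of truth values to the variables can make all 34 clauses true simultaneously.

The formula is UNSAT (unsatisfiable).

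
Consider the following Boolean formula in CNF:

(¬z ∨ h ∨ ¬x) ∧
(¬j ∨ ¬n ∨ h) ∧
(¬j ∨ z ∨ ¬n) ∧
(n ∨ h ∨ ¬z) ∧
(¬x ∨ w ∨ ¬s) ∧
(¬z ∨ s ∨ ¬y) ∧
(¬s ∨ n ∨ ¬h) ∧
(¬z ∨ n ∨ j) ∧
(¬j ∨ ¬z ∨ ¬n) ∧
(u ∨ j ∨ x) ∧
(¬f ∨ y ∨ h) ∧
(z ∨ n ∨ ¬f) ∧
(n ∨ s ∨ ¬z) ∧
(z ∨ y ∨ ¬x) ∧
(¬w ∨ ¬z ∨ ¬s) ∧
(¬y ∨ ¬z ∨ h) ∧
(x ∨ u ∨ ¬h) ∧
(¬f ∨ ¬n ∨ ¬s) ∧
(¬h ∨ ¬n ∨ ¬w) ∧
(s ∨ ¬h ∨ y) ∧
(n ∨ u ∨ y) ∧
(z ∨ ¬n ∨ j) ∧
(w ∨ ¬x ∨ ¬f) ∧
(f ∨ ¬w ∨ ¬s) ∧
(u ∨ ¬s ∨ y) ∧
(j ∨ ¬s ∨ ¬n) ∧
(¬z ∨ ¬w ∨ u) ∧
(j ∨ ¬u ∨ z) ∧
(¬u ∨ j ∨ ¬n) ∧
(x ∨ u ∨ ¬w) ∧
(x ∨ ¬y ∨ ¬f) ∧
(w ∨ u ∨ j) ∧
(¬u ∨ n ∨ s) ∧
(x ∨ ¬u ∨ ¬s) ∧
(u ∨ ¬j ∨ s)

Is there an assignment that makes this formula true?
Yes

Yes, the formula is satisfiable.

One satisfying assignment is: s=True, x=False, y=True, z=False, n=False, h=False, w=False, j=True, f=False, u=False

Verification: With this assignment, all 35 clauses evaluate to true.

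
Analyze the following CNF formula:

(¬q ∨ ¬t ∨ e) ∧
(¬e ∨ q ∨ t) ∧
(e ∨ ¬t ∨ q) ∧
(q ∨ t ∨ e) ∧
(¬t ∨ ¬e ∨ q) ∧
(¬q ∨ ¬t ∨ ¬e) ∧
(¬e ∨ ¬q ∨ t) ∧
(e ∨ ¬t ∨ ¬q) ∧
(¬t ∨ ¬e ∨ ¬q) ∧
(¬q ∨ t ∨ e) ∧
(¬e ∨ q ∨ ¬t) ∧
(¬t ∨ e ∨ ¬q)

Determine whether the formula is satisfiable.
No

No, the formula is not satisfiable.

No assignment of truth values to the variables can make all 12 clauses true simultaneously.

The formula is UNSAT (unsatisfiable).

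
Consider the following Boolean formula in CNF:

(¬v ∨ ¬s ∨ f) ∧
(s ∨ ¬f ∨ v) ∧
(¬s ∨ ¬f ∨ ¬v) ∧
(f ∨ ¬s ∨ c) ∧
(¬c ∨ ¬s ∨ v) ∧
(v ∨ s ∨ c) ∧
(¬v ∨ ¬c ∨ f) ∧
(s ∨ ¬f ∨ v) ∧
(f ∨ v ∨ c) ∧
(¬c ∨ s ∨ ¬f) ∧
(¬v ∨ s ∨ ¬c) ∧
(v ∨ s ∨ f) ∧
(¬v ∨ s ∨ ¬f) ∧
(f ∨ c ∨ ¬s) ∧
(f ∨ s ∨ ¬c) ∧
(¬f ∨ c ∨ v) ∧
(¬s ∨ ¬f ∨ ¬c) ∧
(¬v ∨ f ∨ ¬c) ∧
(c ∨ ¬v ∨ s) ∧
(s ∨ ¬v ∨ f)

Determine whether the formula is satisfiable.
No

No, the formula is not satisfiable.

No assignment of truth values to the variables can make all 20 clauses true simultaneously.

The formula is UNSAT (unsatisfiable).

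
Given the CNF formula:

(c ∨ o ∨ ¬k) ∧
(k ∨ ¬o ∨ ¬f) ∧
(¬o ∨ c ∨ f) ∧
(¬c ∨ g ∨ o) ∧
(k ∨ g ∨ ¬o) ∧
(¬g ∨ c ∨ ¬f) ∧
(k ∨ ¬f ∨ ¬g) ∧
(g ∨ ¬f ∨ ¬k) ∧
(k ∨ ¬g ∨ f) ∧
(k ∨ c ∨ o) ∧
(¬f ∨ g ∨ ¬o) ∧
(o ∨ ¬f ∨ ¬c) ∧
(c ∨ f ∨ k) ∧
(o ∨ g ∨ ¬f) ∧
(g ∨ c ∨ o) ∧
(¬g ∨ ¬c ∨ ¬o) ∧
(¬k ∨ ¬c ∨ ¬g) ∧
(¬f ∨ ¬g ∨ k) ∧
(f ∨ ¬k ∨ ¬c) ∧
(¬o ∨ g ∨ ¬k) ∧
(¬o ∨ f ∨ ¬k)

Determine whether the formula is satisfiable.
No

No, the formula is not satisfiable.

No assignment of truth values to the variables can make all 21 clauses true simultaneously.

The formula is UNSAT (unsatisfiable).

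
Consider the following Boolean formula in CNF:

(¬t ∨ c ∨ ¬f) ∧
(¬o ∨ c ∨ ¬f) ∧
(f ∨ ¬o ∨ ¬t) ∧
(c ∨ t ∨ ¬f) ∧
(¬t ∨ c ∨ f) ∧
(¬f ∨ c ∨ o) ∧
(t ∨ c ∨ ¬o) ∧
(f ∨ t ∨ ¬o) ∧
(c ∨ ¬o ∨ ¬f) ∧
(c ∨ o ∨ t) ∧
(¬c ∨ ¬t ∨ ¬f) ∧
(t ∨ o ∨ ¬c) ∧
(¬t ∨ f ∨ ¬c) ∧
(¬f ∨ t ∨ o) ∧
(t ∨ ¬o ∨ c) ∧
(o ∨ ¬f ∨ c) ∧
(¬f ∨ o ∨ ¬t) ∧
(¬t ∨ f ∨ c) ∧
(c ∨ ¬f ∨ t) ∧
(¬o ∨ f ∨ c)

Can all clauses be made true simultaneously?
Yes

Yes, the formula is satisfiable.

One satisfying assignment is: t=False, f=True, c=True, o=True

Verification: With this assignment, all 20 clauses evaluate to true.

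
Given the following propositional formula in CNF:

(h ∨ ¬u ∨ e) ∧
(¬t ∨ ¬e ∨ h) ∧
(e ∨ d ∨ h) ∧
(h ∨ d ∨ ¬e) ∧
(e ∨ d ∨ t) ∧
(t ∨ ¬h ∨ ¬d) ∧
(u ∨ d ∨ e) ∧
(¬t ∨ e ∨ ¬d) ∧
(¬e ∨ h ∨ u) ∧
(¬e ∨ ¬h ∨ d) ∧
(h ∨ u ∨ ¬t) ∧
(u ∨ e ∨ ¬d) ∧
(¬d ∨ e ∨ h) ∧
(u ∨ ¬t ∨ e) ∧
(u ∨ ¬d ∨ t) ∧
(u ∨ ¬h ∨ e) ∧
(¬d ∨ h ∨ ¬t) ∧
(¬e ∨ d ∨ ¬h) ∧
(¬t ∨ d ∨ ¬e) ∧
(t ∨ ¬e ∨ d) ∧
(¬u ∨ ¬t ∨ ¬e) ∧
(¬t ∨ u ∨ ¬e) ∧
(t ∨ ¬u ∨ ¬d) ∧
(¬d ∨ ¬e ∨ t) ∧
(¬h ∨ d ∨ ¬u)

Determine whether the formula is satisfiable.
No

No, the formula is not satisfiable.

No assignment of truth values to the variables can make all 25 clauses true simultaneously.

The formula is UNSAT (unsatisfiable).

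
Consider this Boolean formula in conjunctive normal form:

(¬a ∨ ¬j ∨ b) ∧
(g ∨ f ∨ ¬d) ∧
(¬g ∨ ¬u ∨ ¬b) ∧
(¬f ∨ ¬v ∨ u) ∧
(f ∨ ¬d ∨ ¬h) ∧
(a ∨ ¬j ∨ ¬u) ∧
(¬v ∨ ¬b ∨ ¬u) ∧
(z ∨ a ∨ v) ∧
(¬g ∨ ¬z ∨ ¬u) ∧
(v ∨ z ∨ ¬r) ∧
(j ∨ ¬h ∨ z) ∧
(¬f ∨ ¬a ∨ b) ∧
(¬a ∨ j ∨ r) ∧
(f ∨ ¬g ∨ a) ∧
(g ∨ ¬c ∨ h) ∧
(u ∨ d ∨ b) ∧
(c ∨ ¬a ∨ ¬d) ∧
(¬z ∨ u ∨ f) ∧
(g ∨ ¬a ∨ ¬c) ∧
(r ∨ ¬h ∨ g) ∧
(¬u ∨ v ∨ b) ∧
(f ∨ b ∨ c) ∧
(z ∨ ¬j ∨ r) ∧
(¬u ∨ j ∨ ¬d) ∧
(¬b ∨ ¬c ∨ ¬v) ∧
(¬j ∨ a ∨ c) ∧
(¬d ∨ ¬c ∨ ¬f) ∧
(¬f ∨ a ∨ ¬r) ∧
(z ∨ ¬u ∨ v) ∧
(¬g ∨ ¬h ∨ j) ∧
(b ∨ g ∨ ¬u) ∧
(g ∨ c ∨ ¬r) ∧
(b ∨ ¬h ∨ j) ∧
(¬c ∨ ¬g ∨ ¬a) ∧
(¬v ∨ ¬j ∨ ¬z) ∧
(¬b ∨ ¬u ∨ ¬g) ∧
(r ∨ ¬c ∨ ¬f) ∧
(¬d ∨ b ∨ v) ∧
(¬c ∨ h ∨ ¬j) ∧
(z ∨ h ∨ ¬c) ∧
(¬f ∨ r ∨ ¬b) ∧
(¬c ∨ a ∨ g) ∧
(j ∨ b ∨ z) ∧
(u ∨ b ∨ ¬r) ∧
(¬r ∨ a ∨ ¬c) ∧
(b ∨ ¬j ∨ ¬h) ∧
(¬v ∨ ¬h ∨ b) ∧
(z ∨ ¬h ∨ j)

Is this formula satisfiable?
Yes

Yes, the formula is satisfiable.

One satisfying assignment is: b=True, z=False, j=False, c=False, g=False, a=False, v=True, u=False, f=False, r=False, h=False, d=False

Verification: With this assignment, all 48 clauses evaluate to true.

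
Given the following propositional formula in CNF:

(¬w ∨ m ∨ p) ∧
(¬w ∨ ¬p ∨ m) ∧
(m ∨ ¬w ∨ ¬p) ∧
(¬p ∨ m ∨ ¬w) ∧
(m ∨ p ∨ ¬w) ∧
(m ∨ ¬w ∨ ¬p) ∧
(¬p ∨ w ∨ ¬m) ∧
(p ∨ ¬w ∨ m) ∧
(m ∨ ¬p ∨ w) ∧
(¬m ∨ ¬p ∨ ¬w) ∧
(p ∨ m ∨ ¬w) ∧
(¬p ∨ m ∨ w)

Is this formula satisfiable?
Yes

Yes, the formula is satisfiable.

One satisfying assignment is: p=False, w=False, m=False

Verification: With this assignment, all 12 clauses evaluate to true.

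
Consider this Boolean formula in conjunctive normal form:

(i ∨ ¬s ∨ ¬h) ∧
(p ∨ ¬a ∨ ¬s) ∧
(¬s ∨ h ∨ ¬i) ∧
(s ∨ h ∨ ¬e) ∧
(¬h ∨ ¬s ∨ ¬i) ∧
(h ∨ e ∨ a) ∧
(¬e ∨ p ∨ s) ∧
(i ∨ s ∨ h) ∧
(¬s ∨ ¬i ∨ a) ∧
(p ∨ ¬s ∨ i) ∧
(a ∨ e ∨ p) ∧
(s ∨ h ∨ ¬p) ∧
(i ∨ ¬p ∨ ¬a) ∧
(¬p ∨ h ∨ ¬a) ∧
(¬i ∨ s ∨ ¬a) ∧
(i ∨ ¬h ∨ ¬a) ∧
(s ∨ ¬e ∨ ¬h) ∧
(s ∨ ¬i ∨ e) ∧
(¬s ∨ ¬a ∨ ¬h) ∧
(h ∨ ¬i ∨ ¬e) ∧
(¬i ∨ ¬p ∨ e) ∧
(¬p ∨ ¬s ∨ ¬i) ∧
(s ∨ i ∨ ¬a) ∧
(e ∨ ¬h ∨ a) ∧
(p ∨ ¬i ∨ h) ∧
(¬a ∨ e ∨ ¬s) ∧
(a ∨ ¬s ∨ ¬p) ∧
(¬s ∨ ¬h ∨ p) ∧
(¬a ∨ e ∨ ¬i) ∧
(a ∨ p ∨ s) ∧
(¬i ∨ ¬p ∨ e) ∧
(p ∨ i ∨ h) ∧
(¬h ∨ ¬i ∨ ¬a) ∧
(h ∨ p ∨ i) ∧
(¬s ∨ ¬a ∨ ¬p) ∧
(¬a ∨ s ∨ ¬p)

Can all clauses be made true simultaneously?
No

No, the formula is not satisfiable.

No assignment of truth values to the variables can make all 36 clauses true simultaneously.

The formula is UNSAT (unsatisfiable).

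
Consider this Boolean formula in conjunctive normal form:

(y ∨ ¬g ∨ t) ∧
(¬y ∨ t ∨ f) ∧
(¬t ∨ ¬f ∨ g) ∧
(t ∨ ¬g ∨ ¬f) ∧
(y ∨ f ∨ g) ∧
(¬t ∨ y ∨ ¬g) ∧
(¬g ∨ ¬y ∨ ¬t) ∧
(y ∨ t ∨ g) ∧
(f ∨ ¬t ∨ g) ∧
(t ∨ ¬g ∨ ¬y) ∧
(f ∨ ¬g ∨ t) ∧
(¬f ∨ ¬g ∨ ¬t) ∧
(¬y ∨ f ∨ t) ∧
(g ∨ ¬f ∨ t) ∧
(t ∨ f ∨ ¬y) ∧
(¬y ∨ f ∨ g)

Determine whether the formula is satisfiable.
No

No, the formula is not satisfiable.

No assignment of truth values to the variables can make all 16 clauses true simultaneously.

The formula is UNSAT (unsatisfiable).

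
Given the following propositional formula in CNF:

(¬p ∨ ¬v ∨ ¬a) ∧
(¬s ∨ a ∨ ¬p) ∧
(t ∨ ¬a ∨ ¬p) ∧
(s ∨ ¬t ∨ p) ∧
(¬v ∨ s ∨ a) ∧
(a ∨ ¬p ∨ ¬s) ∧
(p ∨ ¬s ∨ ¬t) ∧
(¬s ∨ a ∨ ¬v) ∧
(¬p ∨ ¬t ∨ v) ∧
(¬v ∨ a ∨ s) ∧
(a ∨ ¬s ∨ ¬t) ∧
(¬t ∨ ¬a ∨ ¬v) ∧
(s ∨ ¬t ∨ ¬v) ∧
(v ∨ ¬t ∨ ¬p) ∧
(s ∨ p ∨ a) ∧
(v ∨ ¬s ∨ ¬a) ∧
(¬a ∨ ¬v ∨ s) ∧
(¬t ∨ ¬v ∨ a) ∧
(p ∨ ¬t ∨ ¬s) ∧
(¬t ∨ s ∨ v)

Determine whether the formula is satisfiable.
Yes

Yes, the formula is satisfiable.

One satisfying assignment is: s=False, p=True, a=False, t=False, v=False

Verification: With this assignment, all 20 clauses evaluate to true.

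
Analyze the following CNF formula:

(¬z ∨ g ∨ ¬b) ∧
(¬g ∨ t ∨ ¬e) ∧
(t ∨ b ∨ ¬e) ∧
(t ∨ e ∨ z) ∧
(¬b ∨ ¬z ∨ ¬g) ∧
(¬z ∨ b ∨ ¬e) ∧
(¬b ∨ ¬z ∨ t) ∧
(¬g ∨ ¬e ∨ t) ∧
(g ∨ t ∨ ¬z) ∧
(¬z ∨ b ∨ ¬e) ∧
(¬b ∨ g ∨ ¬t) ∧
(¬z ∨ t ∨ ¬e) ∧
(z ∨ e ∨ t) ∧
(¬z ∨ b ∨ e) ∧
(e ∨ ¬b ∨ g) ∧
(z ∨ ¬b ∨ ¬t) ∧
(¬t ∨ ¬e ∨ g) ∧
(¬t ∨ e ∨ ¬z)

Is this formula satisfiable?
Yes

Yes, the formula is satisfiable.

One satisfying assignment is: g=False, z=False, b=True, t=False, e=True

Verification: With this assignment, all 18 clauses evaluate to true.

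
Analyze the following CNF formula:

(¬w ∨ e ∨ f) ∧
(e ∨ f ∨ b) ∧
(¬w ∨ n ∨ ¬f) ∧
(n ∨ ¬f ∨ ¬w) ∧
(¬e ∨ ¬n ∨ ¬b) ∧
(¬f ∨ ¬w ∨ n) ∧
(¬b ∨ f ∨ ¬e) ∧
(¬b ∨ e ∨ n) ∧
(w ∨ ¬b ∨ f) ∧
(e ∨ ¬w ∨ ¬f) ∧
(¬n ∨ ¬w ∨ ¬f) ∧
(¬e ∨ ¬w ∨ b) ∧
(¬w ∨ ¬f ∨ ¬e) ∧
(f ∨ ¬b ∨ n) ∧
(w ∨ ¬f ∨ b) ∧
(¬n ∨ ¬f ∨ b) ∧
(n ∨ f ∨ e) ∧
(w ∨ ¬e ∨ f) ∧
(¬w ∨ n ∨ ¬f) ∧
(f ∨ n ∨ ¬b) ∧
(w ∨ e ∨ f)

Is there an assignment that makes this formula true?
Yes

Yes, the formula is satisfiable.

One satisfying assignment is: w=False, n=True, e=False, b=True, f=True

Verification: With this assignment, all 21 clauses evaluate to true.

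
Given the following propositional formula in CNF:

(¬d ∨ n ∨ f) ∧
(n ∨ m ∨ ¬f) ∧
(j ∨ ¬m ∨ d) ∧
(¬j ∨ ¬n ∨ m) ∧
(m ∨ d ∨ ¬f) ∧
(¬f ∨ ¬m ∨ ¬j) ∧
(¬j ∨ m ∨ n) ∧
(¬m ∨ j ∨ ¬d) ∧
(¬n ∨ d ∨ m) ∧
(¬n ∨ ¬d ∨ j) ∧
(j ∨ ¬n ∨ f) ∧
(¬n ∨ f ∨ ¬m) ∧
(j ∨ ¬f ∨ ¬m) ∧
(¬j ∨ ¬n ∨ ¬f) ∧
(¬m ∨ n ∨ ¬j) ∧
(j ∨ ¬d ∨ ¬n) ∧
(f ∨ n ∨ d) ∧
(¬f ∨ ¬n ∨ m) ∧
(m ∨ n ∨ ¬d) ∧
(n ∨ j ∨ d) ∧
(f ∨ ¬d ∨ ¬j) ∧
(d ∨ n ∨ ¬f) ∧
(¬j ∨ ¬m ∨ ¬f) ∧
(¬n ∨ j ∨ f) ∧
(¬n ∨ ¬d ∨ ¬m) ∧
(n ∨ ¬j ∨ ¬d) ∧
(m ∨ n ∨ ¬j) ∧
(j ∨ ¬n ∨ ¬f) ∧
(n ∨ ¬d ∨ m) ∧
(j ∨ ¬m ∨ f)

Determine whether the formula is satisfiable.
No

No, the formula is not satisfiable.

No assignment of truth values to the variables can make all 30 clauses true simultaneously.

The formula is UNSAT (unsatisfiable).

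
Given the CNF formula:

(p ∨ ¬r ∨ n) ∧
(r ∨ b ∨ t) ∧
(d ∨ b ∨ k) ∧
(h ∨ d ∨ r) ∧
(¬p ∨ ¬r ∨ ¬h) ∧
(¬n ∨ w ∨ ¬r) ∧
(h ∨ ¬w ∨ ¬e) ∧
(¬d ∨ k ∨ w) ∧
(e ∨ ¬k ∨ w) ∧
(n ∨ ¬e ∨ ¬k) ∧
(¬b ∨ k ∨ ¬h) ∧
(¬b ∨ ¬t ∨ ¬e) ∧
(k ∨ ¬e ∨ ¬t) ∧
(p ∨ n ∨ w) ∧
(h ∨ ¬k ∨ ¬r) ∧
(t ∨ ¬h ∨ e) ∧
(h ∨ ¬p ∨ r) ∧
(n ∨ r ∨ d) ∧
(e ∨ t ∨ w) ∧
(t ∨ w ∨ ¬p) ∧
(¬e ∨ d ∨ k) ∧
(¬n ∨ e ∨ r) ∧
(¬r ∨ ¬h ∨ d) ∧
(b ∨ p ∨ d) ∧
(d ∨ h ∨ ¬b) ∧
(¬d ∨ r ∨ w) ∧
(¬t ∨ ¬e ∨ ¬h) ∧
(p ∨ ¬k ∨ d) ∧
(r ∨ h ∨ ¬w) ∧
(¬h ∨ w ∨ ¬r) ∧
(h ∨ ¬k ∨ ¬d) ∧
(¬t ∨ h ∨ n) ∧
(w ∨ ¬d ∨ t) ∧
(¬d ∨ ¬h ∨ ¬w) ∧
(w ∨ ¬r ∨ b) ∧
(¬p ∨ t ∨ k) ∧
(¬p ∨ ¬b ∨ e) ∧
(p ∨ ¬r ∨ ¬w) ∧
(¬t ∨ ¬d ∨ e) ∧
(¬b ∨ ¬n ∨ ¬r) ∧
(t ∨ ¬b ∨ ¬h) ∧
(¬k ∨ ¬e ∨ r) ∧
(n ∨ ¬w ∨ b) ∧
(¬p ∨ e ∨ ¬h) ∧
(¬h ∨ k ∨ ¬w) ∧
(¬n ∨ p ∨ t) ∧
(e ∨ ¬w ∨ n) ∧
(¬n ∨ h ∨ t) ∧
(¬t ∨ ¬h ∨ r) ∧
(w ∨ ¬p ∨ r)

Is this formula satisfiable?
No

No, the formula is not satisfiable.

No assignment of truth values to the variables can make all 50 clauses true simultaneously.

The formula is UNSAT (unsatisfiable).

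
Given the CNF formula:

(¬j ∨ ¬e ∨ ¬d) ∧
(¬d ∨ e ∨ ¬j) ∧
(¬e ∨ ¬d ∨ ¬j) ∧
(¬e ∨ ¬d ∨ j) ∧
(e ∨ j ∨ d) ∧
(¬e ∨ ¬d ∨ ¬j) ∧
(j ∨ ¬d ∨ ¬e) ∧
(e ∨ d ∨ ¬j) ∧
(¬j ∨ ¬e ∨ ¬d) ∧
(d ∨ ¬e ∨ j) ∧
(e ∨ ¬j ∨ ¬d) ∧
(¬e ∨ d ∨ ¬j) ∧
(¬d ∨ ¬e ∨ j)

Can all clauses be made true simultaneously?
Yes

Yes, the formula is satisfiable.

One satisfying assignment is: e=False, d=True, j=False

Verification: With this assignment, all 13 clauses evaluate to true.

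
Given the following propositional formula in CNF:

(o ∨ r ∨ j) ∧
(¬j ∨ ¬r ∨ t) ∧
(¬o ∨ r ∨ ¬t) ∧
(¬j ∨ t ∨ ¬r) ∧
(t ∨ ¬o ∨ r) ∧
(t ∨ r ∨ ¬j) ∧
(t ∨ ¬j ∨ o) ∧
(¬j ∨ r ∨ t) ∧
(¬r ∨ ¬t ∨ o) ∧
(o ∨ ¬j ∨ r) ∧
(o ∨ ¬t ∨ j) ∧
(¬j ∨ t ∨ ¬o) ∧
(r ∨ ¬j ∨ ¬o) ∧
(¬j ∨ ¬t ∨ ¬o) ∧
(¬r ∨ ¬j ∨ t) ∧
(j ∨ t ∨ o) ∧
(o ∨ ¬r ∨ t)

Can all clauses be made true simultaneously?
Yes

Yes, the formula is satisfiable.

One satisfying assignment is: t=False, r=True, j=False, o=True

Verification: With this assignment, all 17 clauses evaluate to true.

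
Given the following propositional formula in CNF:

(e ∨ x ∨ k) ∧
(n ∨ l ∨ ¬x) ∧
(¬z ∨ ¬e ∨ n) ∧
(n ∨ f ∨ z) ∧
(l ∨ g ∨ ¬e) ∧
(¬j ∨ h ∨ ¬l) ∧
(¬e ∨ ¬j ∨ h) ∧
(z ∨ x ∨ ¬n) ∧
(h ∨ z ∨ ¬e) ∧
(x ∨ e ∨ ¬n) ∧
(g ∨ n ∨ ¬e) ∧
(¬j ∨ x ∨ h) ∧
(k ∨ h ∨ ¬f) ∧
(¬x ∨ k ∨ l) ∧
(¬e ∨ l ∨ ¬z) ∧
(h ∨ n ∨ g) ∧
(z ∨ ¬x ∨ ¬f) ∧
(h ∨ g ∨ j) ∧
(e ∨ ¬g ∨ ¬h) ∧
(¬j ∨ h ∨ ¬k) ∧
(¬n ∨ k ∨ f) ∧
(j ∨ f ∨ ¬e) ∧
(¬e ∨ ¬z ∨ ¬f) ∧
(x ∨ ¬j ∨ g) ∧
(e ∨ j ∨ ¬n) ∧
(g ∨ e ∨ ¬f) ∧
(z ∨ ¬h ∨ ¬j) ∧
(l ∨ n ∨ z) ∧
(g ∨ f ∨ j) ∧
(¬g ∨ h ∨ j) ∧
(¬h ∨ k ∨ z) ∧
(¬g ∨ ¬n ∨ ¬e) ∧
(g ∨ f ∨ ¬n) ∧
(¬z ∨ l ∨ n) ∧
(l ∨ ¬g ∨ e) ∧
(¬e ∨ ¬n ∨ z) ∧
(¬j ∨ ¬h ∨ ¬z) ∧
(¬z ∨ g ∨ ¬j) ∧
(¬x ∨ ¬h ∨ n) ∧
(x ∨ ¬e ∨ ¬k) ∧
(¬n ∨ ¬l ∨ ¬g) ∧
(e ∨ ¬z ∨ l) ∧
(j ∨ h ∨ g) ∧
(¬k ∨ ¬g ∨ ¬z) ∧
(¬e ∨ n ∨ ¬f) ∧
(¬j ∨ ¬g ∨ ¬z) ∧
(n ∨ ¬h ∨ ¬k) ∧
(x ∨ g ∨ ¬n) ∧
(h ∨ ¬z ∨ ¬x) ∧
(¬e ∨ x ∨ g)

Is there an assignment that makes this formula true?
No

No, the formula is not satisfiable.

No assignment of truth values to the variables can make all 50 clauses true simultaneously.

The formula is UNSAT (unsatisfiable).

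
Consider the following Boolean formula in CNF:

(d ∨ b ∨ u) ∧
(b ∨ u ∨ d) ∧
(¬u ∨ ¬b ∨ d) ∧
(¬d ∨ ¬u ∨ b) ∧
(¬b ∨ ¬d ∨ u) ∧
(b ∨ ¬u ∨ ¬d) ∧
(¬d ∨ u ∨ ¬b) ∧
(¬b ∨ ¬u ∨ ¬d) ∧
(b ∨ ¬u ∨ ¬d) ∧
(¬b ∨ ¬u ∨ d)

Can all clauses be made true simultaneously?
Yes

Yes, the formula is satisfiable.

One satisfying assignment is: d=True, u=False, b=False

Verification: With this assignment, all 10 clauses evaluate to true.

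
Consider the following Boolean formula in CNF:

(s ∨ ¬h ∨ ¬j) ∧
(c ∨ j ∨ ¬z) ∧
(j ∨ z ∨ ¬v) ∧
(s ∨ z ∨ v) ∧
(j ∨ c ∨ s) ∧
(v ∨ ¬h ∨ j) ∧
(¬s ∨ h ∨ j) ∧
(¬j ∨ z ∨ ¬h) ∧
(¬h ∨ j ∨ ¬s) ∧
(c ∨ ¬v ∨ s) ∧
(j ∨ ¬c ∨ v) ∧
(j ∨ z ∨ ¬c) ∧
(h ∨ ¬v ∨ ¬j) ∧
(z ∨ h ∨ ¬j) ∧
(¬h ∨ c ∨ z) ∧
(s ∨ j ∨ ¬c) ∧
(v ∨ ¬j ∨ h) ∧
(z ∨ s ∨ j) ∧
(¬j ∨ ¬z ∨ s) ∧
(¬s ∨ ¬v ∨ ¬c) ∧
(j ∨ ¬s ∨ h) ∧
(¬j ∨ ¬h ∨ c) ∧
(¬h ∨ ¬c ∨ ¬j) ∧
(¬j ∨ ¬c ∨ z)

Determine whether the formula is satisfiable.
No

No, the formula is not satisfiable.

No assignment of truth values to the variables can make all 24 clauses true simultaneously.

The formula is UNSAT (unsatisfiable).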